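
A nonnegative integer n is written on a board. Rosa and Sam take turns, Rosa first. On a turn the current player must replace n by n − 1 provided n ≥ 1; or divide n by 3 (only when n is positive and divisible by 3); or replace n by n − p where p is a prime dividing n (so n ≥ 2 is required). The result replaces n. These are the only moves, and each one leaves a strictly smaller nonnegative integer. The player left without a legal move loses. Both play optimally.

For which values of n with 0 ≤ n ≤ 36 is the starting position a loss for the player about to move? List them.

Classify positions by backward induction: terminal positions (no move available) are L. From any other position, the mover wins iff some move reaches an L.
n=0: no move → L
n=1: can move to 0, which is L ⇒ W
n=2: can move to 0, which is L ⇒ W
n=3: can move to 0, which is L ⇒ W
n=4: moves to 2(W), 3(W); every one is W ⇒ L
n=5: can move to 0, which is L ⇒ W
n=6: can move to 4, which is L ⇒ W
n=7: can move to 0, which is L ⇒ W
n=8: moves to 6(W), 7(W); every one is W ⇒ L
n=9: can move to 8, which is L ⇒ W
n=10: can move to 8, which is L ⇒ W
n=11: can move to 0, which is L ⇒ W
n=12: can move to 4, which is L ⇒ W
n=13: can move to 0, which is L ⇒ W
n=14: moves to 7(W), 12(W), 13(W); every one is W ⇒ L
n=15: can move to 14, which is L ⇒ W
n=16: can move to 14, which is L ⇒ W
n=17: can move to 0, which is L ⇒ W
n=18: moves to 6(W), 15(W), 16(W), 17(W); every one is W ⇒ L
n=19: can move to 0, which is L ⇒ W
n=20: can move to 18, which is L ⇒ W
n=21: can move to 14, which is L ⇒ W
n=22: moves to 11(W), 20(W), 21(W); every one is W ⇒ L
n=23: can move to 0, which is L ⇒ W
n=24: can move to 8, which is L ⇒ W
n=25: moves to 20(W), 24(W); every one is W ⇒ L
n=26: can move to 25, which is L ⇒ W
n=27: moves to 9(W), 24(W), 26(W); every one is W ⇒ L
n=28: can move to 27, which is L ⇒ W
n=29: can move to 0, which is L ⇒ W
n=30: can move to 25, which is L ⇒ W
n=31: can move to 0, which is L ⇒ W
n=32: moves to 30(W), 31(W); every one is W ⇒ L
n=33: can move to 22, which is L ⇒ W
n=34: can move to 32, which is L ⇒ W
n=35: moves to 28(W), 30(W), 34(W); every one is W ⇒ L
n=36: can move to 35, which is L ⇒ W
Reading off the rows marked L gives the requested list; there are 10 such values of n.

0, 4, 8, 14, 18, 22, 25, 27, 32, 35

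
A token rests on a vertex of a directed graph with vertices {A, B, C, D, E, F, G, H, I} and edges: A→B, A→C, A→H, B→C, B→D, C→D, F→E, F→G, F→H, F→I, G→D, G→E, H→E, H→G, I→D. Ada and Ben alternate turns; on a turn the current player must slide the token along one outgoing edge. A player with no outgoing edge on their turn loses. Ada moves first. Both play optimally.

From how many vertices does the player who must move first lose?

3

Use the standard recursion: the mover loses at a terminal position; elsewhere, the mover wins exactly when some move hands the opponent an L position.
Every edge goes from a vertex to one that appears earlier in the order E, D, C, G, B, H, I, F, A, so processing vertices in that order labels each vertex after all of its successors.
E: no outgoing edge → L
D: no outgoing edge → L
C: W (go to D, an L position)
G: W (go to D, an L position)
B: W (go to D, an L position)
H: W (go to E, an L position)
I: W (go to D, an L position)
F: W (go to E, an L position)
A: L (options H(W), B(W), C(W) are all W)
The L vertices are A, D, E; that is 3 in all.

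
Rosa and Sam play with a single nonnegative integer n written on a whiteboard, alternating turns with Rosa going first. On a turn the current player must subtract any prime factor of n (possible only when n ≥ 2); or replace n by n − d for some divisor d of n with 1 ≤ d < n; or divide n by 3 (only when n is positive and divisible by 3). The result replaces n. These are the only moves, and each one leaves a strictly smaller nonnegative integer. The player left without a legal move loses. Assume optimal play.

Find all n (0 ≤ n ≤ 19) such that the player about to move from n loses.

0, 1, 4, 9, 14

Compute win/loss labels from the base case upward. A position with no move is L. Any other position is W if it can reach an L in one move, else L.
n=0: no move → L
n=1: no move → L
n=2: →0(L), so W
n=3: →0(L), so W
n=4: →2(W), 3(W) — all W, so L
n=5: →0(L), so W
n=6: →4(L), so W
n=7: →0(L), so W
n=8: →4(L), so W
n=9: →3(W), 6(W), 8(W) — all W, so L
n=10: →9(L), so W
n=11: →0(L), so W
n=12: →4(L), so W
n=13: →0(L), so W
n=14: →7(W), 12(W), 13(W) — all W, so L
n=15: →14(L), so W
n=16: →14(L), so W
n=17: →0(L), so W
n=18: →9(L), so W
n=19: →0(L), so W
The losing starting values of n are exactly the entries labelled L in this table (5 of them).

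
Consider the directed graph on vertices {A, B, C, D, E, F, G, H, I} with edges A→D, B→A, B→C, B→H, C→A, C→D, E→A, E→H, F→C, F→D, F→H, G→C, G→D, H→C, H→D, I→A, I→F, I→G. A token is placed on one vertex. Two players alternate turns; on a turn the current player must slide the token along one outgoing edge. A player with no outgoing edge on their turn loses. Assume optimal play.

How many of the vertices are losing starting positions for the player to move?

4

Compute win/loss labels from the base case upward. A position with no move is L. Any other position is W if it can reach an L in one move, else L.
Every edge goes from a vertex to one that appears earlier in the order D, A, C, G, H, F, B, I, E, so processing vertices in that order labels each vertex after all of its successors.
D: no outgoing edge → L
A: reaches L-position D → W
C: reaches L-position D → W
G: reaches L-position D → W
H: reaches L-position D → W
F: reaches L-position D → W
B: only reaches H(W), C(W), A(W), all W → L
I: only reaches F(W), G(W), A(W), all W → L
E: only reaches H(W), A(W), all W → L
The L vertices are B, D, E, I; that is 4 in all.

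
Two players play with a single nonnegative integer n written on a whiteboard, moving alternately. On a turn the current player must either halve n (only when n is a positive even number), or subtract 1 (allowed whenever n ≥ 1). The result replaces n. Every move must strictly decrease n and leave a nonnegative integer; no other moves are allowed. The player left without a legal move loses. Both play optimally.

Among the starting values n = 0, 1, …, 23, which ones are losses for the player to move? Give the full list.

0, 2, 5, 7, 9, 11, 13, 15, 17, 19, 21, 23

Build the W/L table. Terminal = L. A non-terminal position is W if it has a move to some L; otherwise it is L.
n=0: no move → L
n=1: can move to 0, which is L ⇒ W
n=2: the only move is to 1(W), a W ⇒ L
n=3: can move to 2, which is L ⇒ W
n=4: can move to 2, which is L ⇒ W
n=5: the only move is to 4(W), a W ⇒ L
n=6: can move to 5, which is L ⇒ W
n=7: the only move is to 6(W), a W ⇒ L
n=8: can move to 7, which is L ⇒ W
n=9: the only move is to 8(W), a W ⇒ L
n=10: can move to 5, which is L ⇒ W
n=11: the only move is to 10(W), a W ⇒ L
n=12: can move to 11, which is L ⇒ W
n=13: the only move is to 12(W), a W ⇒ L
n=14: can move to 7, which is L ⇒ W
n=15: the only move is to 14(W), a W ⇒ L
n=16: can move to 15, which is L ⇒ W
n=17: the only move is to 16(W), a W ⇒ L
n=18: can move to 9, which is L ⇒ W
n=19: the only move is to 18(W), a W ⇒ L
n=20: can move to 19, which is L ⇒ W
n=21: the only move is to 20(W), a W ⇒ L
n=22: can move to 11, which is L ⇒ W
n=23: the only move is to 22(W), a W ⇒ L
Reading off the rows marked L gives the requested list; there are 12 such values of n.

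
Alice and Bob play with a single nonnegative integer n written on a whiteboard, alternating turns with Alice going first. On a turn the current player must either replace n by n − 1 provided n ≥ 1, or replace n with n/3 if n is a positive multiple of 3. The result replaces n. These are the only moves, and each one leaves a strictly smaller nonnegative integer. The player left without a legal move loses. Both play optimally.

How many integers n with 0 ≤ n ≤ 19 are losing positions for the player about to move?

10

Compute win/loss labels from the base case upward. A position with no move is L. Any other position is W if it can reach an L in one move, else L.
n=0: no move → L
n=1: W (go to 0, an L position)
n=2: L (sole option 1(W) is W)
n=3: W (go to 2, an L position)
n=4: L (sole option 3(W) is W)
n=5: W (go to 4, an L position)
n=6: W (go to 2, an L position)
n=7: L (sole option 6(W) is W)
n=8: W (go to 7, an L position)
n=9: L (options 3(W), 8(W) are all W)
n=10: W (go to 9, an L position)
n=11: L (sole option 10(W) is W)
n=12: W (go to 4, an L position)
n=13: L (sole option 12(W) is W)
n=14: W (go to 13, an L position)
n=15: L (options 5(W), 14(W) are all W)
n=16: W (go to 15, an L position)
n=17: L (sole option 16(W) is W)
n=18: W (go to 17, an L position)
n=19: L (sole option 18(W) is W)
L entries with 0 ≤ n ≤ 19: n = 0, 2, 4, 7, 9, 11, 13, 15, 17, 19; that makes 10.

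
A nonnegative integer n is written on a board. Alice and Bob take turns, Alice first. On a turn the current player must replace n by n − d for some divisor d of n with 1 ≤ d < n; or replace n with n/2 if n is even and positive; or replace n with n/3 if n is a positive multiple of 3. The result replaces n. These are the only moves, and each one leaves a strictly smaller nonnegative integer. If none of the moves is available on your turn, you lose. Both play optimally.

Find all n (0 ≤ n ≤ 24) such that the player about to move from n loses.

Classify positions by backward induction: terminal positions (no move available) are L. From any other position, the mover wins iff some move reaches an L.
n=0: no move → L
n=1: no move → L
n=2: reaches L-position 1 → W
n=3: reaches L-position 1 → W
n=4: only reaches 2(W), 3(W), all W → L
n=5: reaches L-position 4 → W
n=6: reaches L-position 4 → W
n=7: only reaches 6(W), which is W → L
n=8: reaches L-position 4 → W
n=9: only reaches 3(W), 6(W), 8(W), all W → L
n=10: reaches L-position 9 → W
n=11: only reaches 10(W), which is W → L
n=12: reaches L-position 4 → W
n=13: only reaches 12(W), which is W → L
n=14: reaches L-position 7 → W
n=15: only reaches 5(W), 10(W), 12(W), 14(W), all W → L
n=16: reaches L-position 15 → W
n=17: only reaches 16(W), which is W → L
n=18: reaches L-position 9 → W
n=19: only reaches 18(W), which is W → L
n=20: reaches L-position 15 → W
n=21: reaches L-position 7 → W
n=22: reaches L-position 11 → W
n=23: only reaches 22(W), which is W → L
n=24: reaches L-position 23 → W
Reading off the rows marked L gives the requested list; there are 11 such values of n.

0, 1, 4, 7, 9, 11, 13, 15, 17, 19, 23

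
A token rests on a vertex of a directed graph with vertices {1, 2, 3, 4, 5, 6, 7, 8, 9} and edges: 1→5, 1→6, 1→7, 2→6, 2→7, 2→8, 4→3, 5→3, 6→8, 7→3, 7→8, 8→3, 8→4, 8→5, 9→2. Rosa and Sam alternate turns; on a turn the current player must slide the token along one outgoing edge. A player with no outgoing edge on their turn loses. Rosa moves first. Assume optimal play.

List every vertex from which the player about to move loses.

3, 6, 9

Compute win/loss labels from the base case upward. A position with no move is L. Any other position is W if it can reach an L in one move, else L.
Every edge goes from a vertex to one that appears earlier in the order 3, 4, 5, 8, 6, 7, 1, 2, 9, so processing vertices in that order labels each vertex after all of its successors.
3: no outgoing edge → L
4: reaches L-position 3 → W
5: reaches L-position 3 → W
8: reaches L-position 3 → W
6: only reaches 8(W), which is W → L
7: reaches L-position 3 → W
1: reaches L-position 6 → W
2: reaches L-position 6 → W
9: only reaches 2(W), which is W → L
The losing starting vertices are exactly the entries labelled L in this table (3 of them).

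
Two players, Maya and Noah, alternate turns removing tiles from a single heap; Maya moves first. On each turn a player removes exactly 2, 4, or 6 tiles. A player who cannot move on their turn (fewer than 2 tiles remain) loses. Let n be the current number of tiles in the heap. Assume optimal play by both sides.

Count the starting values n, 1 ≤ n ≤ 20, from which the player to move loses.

Positions with no move are L. A position that does have a move is losing for the player to move precisely when every available move leads to a winning position for the opponent. Fill in the labels:
n=0: no move → L
n=1: no move → L
n=2: W (go to 0, an L position)
n=3: W (go to 1, an L position)
n=4: W (go to 0, an L position)
n=5: W (go to 1, an L position)
n=6: W (go to 0, an L position)
n=7: W (go to 1, an L position)
n=8: L (options 6(W), 4(W), 2(W) are all W)
n=9: L (options 7(W), 5(W), 3(W) are all W)
n=10: W (go to 8, an L position)
n=11: W (go to 9, an L position)
n=12: W (go to 8, an L position)
n=13: W (go to 9, an L position)
n=14: W (go to 8, an L position)
n=15: W (go to 9, an L position)
n=16: L (options 14(W), 12(W), 10(W) are all W)
n=17: L (options 15(W), 13(W), 11(W) are all W)
n=18: W (go to 16, an L position)
n=19: W (go to 17, an L position)
n=20: W (go to 16, an L position)
L entries with 1 ≤ n ≤ 20 (n=0 is outside the asked range and is not counted): n = 1, 8, 9, 16, 17; that makes 5.

5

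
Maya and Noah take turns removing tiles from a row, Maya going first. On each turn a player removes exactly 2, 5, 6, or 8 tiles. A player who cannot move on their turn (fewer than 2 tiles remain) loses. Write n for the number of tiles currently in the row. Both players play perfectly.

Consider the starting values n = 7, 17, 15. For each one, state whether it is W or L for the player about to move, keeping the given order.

7: W, 17: W, 15: L

Use the standard recursion: the mover loses at a terminal position; elsewhere, the mover wins exactly when some move hands the opponent an L position.
n=0: no move → L
n=1: no move → L
n=2: W (go to 0, an L position)
n=3: W (go to 1, an L position)
n=4: L (sole option 2(W) is W)
n=5: W (go to 0, an L position)
n=6: W (go to 4, an L position)
n=7: W (go to 1, an L position)
n=8: W (go to 0, an L position)
n=9: W (go to 4, an L position)
n=10: W (go to 4, an L position)
n=11: L (options 9(W), 6(W), 5(W), 3(W) are all W)
n=12: W (go to 4, an L position)
n=13: W (go to 11, an L position)
n=14: L (options 12(W), 9(W), 8(W), 6(W) are all W)
n=15: L (options 13(W), 10(W), 9(W), 7(W) are all W)
n=16: W (go to 14, an L position)
n=17: W (go to 15, an L position)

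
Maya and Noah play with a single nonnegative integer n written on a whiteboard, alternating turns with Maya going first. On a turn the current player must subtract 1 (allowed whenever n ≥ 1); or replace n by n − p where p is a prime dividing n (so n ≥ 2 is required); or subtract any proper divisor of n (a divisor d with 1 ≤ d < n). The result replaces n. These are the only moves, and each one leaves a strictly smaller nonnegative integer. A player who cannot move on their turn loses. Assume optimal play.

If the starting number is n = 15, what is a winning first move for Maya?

Move to 14.

Label each position W (a win for the player to move) or L (a loss). A position with no legal move is L; any other position is W exactly when some move reaches an L, and L when every move reaches a W.
n=0: no move → L
n=1: →0(L), so W
n=2: →0(L), so W
n=3: →0(L), so W
n=4: →2(W), 3(W) — all W, so L
n=5: →0(L), so W
n=6: →4(L), so W
n=7: →0(L), so W
n=8: →4(L), so W
n=9: →6(W), 8(W) — all W, so L
n=10: →9(L), so W
n=11: →0(L), so W
n=12: →9(L), so W
n=13: →0(L), so W
n=14: →7(W), 12(W), 13(W) — all W, so L
n=15: →14(L), so W
From 15, the L positions reachable in one move are: 14.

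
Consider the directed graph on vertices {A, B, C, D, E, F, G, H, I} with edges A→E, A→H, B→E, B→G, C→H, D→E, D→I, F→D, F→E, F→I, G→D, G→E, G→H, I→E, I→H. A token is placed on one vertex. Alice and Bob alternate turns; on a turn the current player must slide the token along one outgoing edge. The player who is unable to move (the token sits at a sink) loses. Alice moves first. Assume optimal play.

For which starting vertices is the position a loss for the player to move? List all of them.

E, H

Positions with no move are L. A position that does have a move is losing for the player to move precisely when every available move leads to a winning position for the opponent. Fill in the labels:
Every edge goes from a vertex to one that appears earlier in the order H, E, I, D, G, F, A, C, B, so processing vertices in that order labels each vertex after all of its successors.
H: no outgoing edge → L
E: no outgoing edge → L
I: W (go to E, an L position)
D: W (go to E, an L position)
G: W (go to E, an L position)
F: W (go to E, an L position)
A: W (go to E, an L position)
C: W (go to H, an L position)
B: W (go to E, an L position)
Reading off the rows marked L gives the requested list; there are 2 such vertices.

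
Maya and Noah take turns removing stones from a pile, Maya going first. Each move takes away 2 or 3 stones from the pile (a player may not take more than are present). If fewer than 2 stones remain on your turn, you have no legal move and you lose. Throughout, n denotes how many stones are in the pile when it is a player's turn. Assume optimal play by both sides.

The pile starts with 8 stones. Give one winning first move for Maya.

Remove 2, leaving 6.

Work bottom-up. With no move the player to move loses. Otherwise the position is W if at least one move leads to an L position for the opponent, and L if every move leads to a W.
n=0: no move → L
n=1: no move → L
n=2: reaches L-position 0 → W
n=3: reaches L-position 1 → W
n=4: reaches L-position 1 → W
n=5: only reaches 3(W), 2(W), all W → L
n=6: only reaches 4(W), 3(W), all W → L
n=7: reaches L-position 5 → W
n=8: reaches L-position 6 → W
From 8, the L positions reachable in one move are: 6, 5. Any move reaching one of these is winning.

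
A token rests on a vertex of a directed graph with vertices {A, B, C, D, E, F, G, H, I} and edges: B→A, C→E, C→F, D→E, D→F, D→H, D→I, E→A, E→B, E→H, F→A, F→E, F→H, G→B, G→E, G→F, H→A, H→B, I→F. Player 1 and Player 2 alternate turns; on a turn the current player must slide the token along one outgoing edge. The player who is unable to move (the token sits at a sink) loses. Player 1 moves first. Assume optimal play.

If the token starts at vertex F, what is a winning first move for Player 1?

Move to A.

Label each position W (a win for the player to move) or L (a loss). A position with no legal move is L; any other position is W exactly when some move reaches an L, and L when every move reaches a W.
Every edge goes from a vertex to one that appears earlier in the order A, B, H, E, F, G, I, C, D, so processing vertices in that order labels each vertex after all of its successors.
A: no outgoing edge → L
B: →A(L), so W
H: →A(L), so W
E: →A(L), so W
F: →A(L), so W
G: →F(W), E(W), B(W) — all W, so L
I: →F(W) only, which is W, so L
C: →F(W), E(W) — all W, so L
D: →I(L), so W
From F, the L positions reachable in one move are: A.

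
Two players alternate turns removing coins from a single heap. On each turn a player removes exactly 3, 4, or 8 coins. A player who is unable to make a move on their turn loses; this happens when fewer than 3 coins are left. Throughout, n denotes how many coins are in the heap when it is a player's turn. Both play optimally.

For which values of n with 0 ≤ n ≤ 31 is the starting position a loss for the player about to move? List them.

0, 1, 2, 7, 12, 13, 14, 19, 24, 25, 26, 31

Compute win/loss labels from the base case upward. A position with no move is L. Any other position is W if it can reach an L in one move, else L.
n=0: no move → L
n=1: no move → L
n=2: no move → L
n=3: →0(L), so W
n=4: →1(L), so W
n=5: →2(L), so W
n=6: →2(L), so W
n=7: →4(W), 3(W) — all W, so L
n=8: →0(L), so W
n=9: →1(L), so W
n=10: →7(L), so W
n=11: →7(L), so W
n=12: →9(W), 8(W), 4(W) — all W, so L
n=13: →10(W), 9(W), 5(W) — all W, so L
n=14: →11(W), 10(W), 6(W) — all W, so L
n=15: →12(L), so W
n=16: →13(L), so W
n=17: →14(L), so W
n=18: →14(L), so W
n=19: →16(W), 15(W), 11(W) — all W, so L
n=20: →12(L), so W
n=21: →13(L), so W
n=22: →19(L), so W
n=23: →19(L), so W
n=24: →21(W), 20(W), 16(W) — all W, so L
n=25: →22(W), 21(W), 17(W) — all W, so L
n=26: →23(W), 22(W), 18(W) — all W, so L
n=27: →24(L), so W
n=28: →25(L), so W
n=29: →26(L), so W
n=30: →26(L), so W
n=31: →28(W), 27(W), 23(W) — all W, so L
The losing starting values of n are exactly the entries labelled L in this table (12 of them).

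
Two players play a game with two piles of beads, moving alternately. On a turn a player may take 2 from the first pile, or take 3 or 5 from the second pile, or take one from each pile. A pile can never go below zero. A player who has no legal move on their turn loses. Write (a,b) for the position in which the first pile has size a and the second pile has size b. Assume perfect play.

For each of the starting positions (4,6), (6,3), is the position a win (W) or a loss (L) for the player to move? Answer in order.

(4,6): W, (6,3): L

Compute win/loss labels from the base case upward. A position with no move is L. Any other position is W if it can reach an L in one move, else L.
No move ever increases a pile, so every position that can arise here has a ≤ 6 and b ≤ 6; it is enough to label the cells with 0 ≤ a ≤ 6 and 0 ≤ b ≤ 6.
Every move lowers a or b (never raises either), so fill the grid row by row in increasing a, and left to right within a row: each cell's successors are then already labelled.
      b=0  b=1  b=2  b=3  b=4  b=5  b=6
a=0:    L    L    L    W    W    W    W
a=1:    L    W    W    W    L    W    L
a=2:    W    W    W    L    L    W    W
a=3:    W    L    L    L    W    W    W
a=4:    L    L    W    W    W    W    W
a=5:    L    W    W    W    L    W    L
a=6:    W    W    L    L    L    W    W
Cells with no legal move (terminal, hence L): (0,0), (0,1), (0,2), (1,0).
The remaining L cells, each justified by listing all of its moves:
(1,4): only reaches (1,1)(W), (0,3)(W), all W → L
(1,6): only reaches (1,3)(W), (1,1)(W), (0,5)(W), all W → L
(2,3): only reaches (0,3)(W), (2,0)(W), (1,2)(W), all W → L
(2,4): only reaches (0,4)(W), (2,1)(W), (1,3)(W), all W → L
(3,1): only reaches (1,1)(W), (2,0)(W), all W → L
(3,2): only reaches (1,2)(W), (2,1)(W), all W → L
(3,3): only reaches (1,3)(W), (3,0)(W), (2,2)(W), all W → L
(4,0): only reaches (2,0)(W), which is W → L
(4,1): only reaches (2,1)(W), (3,0)(W), all W → L
(5,0): only reaches (3,0)(W), which is W → L
(5,4): only reaches (3,4)(W), (5,1)(W), (4,3)(W), all W → L
(5,6): only reaches (3,6)(W), (5,3)(W), (5,1)(W), (4,5)(W), all W → L
(6,2): only reaches (4,2)(W), (5,1)(W), all W → L
(6,3): only reaches (4,3)(W), (6,0)(W), (5,2)(W), all W → L
(6,4): only reaches (4,4)(W), (6,1)(W), (5,3)(W), all W → L
Every other cell has at least one move into one of the L cells above, so it is W.
(4,6): the move to (4,1) reaches an L cell, so W
(6,3): one of the L cells justified above, so L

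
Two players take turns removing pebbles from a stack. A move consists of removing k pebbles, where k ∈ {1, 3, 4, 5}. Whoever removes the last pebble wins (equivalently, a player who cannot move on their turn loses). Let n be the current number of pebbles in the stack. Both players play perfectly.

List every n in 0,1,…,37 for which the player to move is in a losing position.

Classify positions by backward induction: terminal positions (no move available) are L. From any other position, the mover wins iff some move reaches an L.
n=0: no move → L
n=1: can move to 0, which is L ⇒ W
n=2: the only move is to 1(W), a W ⇒ L
n=3: can move to 2, which is L ⇒ W
n=4: can move to 0, which is L ⇒ W
n=5: can move to 2, which is L ⇒ W
n=6: can move to 2, which is L ⇒ W
n=7: can move to 2, which is L ⇒ W
n=8: moves to 7(W), 5(W), 4(W), 3(W); every one is W ⇒ L
n=9: can move to 8, which is L ⇒ W
n=10: moves to 9(W), 7(W), 6(W), 5(W); every one is W ⇒ L
n=11: can move to 10, which is L ⇒ W
n=12: can move to 8, which is L ⇒ W
n=13: can move to 10, which is L ⇒ W
n=14: can move to 10, which is L ⇒ W
n=15: can move to 10, which is L ⇒ W
n=16: moves to 15(W), 13(W), 12(W), 11(W); every one is W ⇒ L
n=17: can move to 16, which is L ⇒ W
n=18: moves to 17(W), 15(W), 14(W), 13(W); every one is W ⇒ L
n=19: can move to 18, which is L ⇒ W
n=20: can move to 16, which is L ⇒ W
n=21: can move to 18, which is L ⇒ W
n=22: can move to 18, which is L ⇒ W
n=23: can move to 18, which is L ⇒ W
n=24: moves to 23(W), 21(W), 20(W), 19(W); every one is W ⇒ L
n=25: can move to 24, which is L ⇒ W
n=26: moves to 25(W), 23(W), 22(W), 21(W); every one is W ⇒ L
n=27: can move to 26, which is L ⇒ W
n=28: can move to 24, which is L ⇒ W
n=29: can move to 26, which is L ⇒ W
n=30: can move to 26, which is L ⇒ W
n=31: can move to 26, which is L ⇒ W
n=32: moves to 31(W), 29(W), 28(W), 27(W); every one is W ⇒ L
n=33: can move to 32, which is L ⇒ W
n=34: moves to 33(W), 31(W), 30(W), 29(W); every one is W ⇒ L
n=35: can move to 34, which is L ⇒ W
n=36: can move to 32, which is L ⇒ W
n=37: can move to 34, which is L ⇒ W
The losing starting values of n are exactly the entries labelled L in this table (10 of them).

0, 2, 8, 10, 16, 18, 24, 26, 32, 34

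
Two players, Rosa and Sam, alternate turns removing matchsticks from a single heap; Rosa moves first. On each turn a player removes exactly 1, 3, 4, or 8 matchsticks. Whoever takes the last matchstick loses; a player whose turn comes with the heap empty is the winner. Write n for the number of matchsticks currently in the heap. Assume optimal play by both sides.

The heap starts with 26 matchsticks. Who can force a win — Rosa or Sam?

Rosa wins.

Use the standard recursion: the mover wins at a terminal position; elsewhere, the mover wins exactly when some move hands the opponent an L position.
n=0: no move; the opponent has just taken the last matchstick and therefore loses → W
n=1: only reaches 0(W), which is W → L
n=2: reaches L-position 1 → W
n=3: only reaches 2(W), 0(W), all W → L
n=4: reaches L-position 3 → W
n=5: reaches L-position 1 → W
n=6: reaches L-position 3 → W
n=7: reaches L-position 3 → W
n=8: only reaches 7(W), 5(W), 4(W), 0(W), all W → L
n=9: reaches L-position 8 → W
n=10: only reaches 9(W), 7(W), 6(W), 2(W), all W → L
n=11: reaches L-position 10 → W
n=12: reaches L-position 8 → W
n=13: reaches L-position 10 → W
n=14: reaches L-position 10 → W
n=15: only reaches 14(W), 12(W), 11(W), 7(W), all W → L
n=16: reaches L-position 15 → W
n=17: only reaches 16(W), 14(W), 13(W), 9(W), all W → L
n=18: reaches L-position 17 → W
n=19: reaches L-position 15 → W
n=20: reaches L-position 17 → W
n=21: reaches L-position 17 → W
n=22: only reaches 21(W), 19(W), 18(W), 14(W), all W → L
n=23: reaches L-position 22 → W
n=24: only reaches 23(W), 21(W), 20(W), 16(W), all W → L
n=25: reaches L-position 24 → W
n=26: reaches L-position 22 → W
From 26 Rosa can remove 4, leaving 22, reaching an L position.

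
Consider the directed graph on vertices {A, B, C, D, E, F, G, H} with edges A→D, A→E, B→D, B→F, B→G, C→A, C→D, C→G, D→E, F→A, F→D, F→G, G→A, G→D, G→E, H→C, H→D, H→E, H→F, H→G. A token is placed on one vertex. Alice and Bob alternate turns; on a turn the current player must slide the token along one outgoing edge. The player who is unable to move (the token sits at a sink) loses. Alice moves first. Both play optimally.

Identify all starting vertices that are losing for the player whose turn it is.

Build the W/L table. Terminal = L. A non-terminal position is W if it has a move to some L; otherwise it is L.
Every edge goes from a vertex to one that appears earlier in the order E, D, A, G, C, F, H, B, so processing vertices in that order labels each vertex after all of its successors.
E: no outgoing edge → L
D: W (go to E, an L position)
A: W (go to E, an L position)
G: W (go to E, an L position)
C: L (options G(W), A(W), D(W) are all W)
F: L (options G(W), A(W), D(W) are all W)
H: W (go to F, an L position)
B: W (go to F, an L position)
The losing starting vertices are exactly the entries labelled L in this table (3 of them).

C, E, F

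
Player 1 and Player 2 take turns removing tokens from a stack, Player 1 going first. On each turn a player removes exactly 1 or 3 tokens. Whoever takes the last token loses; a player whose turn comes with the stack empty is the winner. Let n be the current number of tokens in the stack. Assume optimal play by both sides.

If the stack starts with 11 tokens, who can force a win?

Positions with no move are W. A position that does have a move is losing for the player to move precisely when every available move leads to a winning position for the opponent. Fill in the labels:
n=0: no move; the opponent has just taken the last token and therefore loses → W
n=1: L (sole option 0(W) is W)
n=2: W (go to 1, an L position)
n=3: L (options 2(W), 0(W) are all W)
n=4: W (go to 3, an L position)
n=5: L (options 4(W), 2(W) are all W)
n=6: W (go to 5, an L position)
n=7: L (options 6(W), 4(W) are all W)
n=8: W (go to 7, an L position)
n=9: L (options 8(W), 6(W) are all W)
n=10: W (go to 9, an L position)
n=11: L (options 10(W), 8(W) are all W)
Every move from 11 reaches a W position, so the mover loses.

Player 2 wins.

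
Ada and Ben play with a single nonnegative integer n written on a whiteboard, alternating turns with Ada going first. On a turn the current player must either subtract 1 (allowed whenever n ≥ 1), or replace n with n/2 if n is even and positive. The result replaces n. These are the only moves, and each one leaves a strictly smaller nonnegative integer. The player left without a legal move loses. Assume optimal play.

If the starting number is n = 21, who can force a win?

Work bottom-up. With no move the player to move loses. Otherwise the position is W if at least one move leads to an L position for the opponent, and L if every move leads to a W.
n=0: no move → L
n=1: W (go to 0, an L position)
n=2: L (sole option 1(W) is W)
n=3: W (go to 2, an L position)
n=4: W (go to 2, an L position)
n=5: L (sole option 4(W) is W)
n=6: W (go to 5, an L position)
n=7: L (sole option 6(W) is W)
n=8: W (go to 7, an L position)
n=9: L (sole option 8(W) is W)
n=10: W (go to 5, an L position)
n=11: L (sole option 10(W) is W)
n=12: W (go to 11, an L position)
n=13: L (sole option 12(W) is W)
n=14: W (go to 7, an L position)
n=15: L (sole option 14(W) is W)
n=16: W (go to 15, an L position)
n=17: L (sole option 16(W) is W)
n=18: W (go to 9, an L position)
n=19: L (sole option 18(W) is W)
n=20: W (go to 19, an L position)
n=21: L (sole option 20(W) is W)
The starting position 21 is L: whatever Ada does, the opponent receives a W position.

Ben wins.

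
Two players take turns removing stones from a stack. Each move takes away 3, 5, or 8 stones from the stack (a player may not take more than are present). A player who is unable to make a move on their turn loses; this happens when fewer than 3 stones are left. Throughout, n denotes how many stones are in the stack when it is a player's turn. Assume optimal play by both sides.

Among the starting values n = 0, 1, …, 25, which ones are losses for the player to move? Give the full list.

Positions with no move are L. A position that does have a move is losing for the player to move precisely when every available move leads to a winning position for the opponent. Fill in the labels:
n=0: no move → L
n=1: no move → L
n=2: no move → L
n=3: reaches L-position 0 → W
n=4: reaches L-position 1 → W
n=5: reaches L-position 2 → W
n=6: reaches L-position 1 → W
n=7: reaches L-position 2 → W
n=8: reaches L-position 0 → W
n=9: reaches L-position 1 → W
n=10: reaches L-position 2 → W
n=11: only reaches 8(W), 6(W), 3(W), all W → L
n=12: only reaches 9(W), 7(W), 4(W), all W → L
n=13: only reaches 10(W), 8(W), 5(W), all W → L
n=14: reaches L-position 11 → W
n=15: reaches L-position 12 → W
n=16: reaches L-position 13 → W
n=17: reaches L-position 12 → W
n=18: reaches L-position 13 → W
n=19: reaches L-position 11 → W
n=20: reaches L-position 12 → W
n=21: reaches L-position 13 → W
n=22: only reaches 19(W), 17(W), 14(W), all W → L
n=23: only reaches 20(W), 18(W), 15(W), all W → L
n=24: only reaches 21(W), 19(W), 16(W), all W → L
n=25: reaches L-position 22 → W
Reading off the rows marked L gives the requested list; there are 9 such values of n.

0, 1, 2, 11, 12, 13, 22, 23, 24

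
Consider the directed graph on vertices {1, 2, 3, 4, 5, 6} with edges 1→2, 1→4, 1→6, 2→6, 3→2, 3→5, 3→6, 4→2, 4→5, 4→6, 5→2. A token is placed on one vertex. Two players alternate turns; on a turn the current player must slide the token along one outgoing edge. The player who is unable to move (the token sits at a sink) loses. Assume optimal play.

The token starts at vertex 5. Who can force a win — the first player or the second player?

Classify positions by backward induction: terminal positions (no move available) are L. From any other position, the mover wins iff some move reaches an L.
Every edge goes from a vertex to one that appears earlier in the order 6, 2, 5, 4, 3, 1, so processing vertices in that order labels each vertex after all of its successors.
6: no outgoing edge → L
2: →6(L), so W
5: →2(W) only, which is W, so L
4: →5(L), so W
3: →5(L), so W
1: →6(L), so W
Every move from 5 reaches a W position, so the mover loses.

The second player wins.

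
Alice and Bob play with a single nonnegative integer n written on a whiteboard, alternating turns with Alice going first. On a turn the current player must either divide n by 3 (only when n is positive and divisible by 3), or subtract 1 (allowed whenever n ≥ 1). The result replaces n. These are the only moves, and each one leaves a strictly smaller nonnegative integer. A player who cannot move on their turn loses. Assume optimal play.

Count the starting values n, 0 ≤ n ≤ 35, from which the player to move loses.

17

Work bottom-up. With no move the player to move loses. Otherwise the position is W if at least one move leads to an L position for the opponent, and L if every move leads to a W.
n=0: no move → L
n=1: can move to 0, which is L ⇒ W
n=2: the only move is to 1(W), a W ⇒ L
n=3: can move to 2, which is L ⇒ W
n=4: the only move is to 3(W), a W ⇒ L
n=5: can move to 4, which is L ⇒ W
n=6: can move to 2, which is L ⇒ W
n=7: the only move is to 6(W), a W ⇒ L
n=8: can move to 7, which is L ⇒ W
n=9: moves to 3(W), 8(W); every one is W ⇒ L
n=10: can move to 9, which is L ⇒ W
n=11: the only move is to 10(W), a W ⇒ L
n=12: can move to 4, which is L ⇒ W
n=13: the only move is to 12(W), a W ⇒ L
n=14: can move to 13, which is L ⇒ W
n=15: moves to 5(W), 14(W); every one is W ⇒ L
n=16: can move to 15, which is L ⇒ W
n=17: the only move is to 16(W), a W ⇒ L
n=18: can move to 17, which is L ⇒ W
n=19: the only move is to 18(W), a W ⇒ L
n=20: can move to 19, which is L ⇒ W
n=21: can move to 7, which is L ⇒ W
n=22: the only move is to 21(W), a W ⇒ L
n=23: can move to 22, which is L ⇒ W
n=24: moves to 8(W), 23(W); every one is W ⇒ L
n=25: can move to 24, which is L ⇒ W
n=26: the only move is to 25(W), a W ⇒ L
n=27: can move to 9, which is L ⇒ W
n=28: the only move is to 27(W), a W ⇒ L
n=29: can move to 28, which is L ⇒ W
n=30: moves to 10(W), 29(W); every one is W ⇒ L
n=31: can move to 30, which is L ⇒ W
n=32: the only move is to 31(W), a W ⇒ L
n=33: can move to 11, which is L ⇒ W
n=34: the only move is to 33(W), a W ⇒ L
n=35: can move to 34, which is L ⇒ W
L entries with 0 ≤ n ≤ 35: n = 0, 2, 4, 7, 9, 11, 13, 15, 17, 19, 22, 24, 26, 28, 30, 32, 34; that makes 17.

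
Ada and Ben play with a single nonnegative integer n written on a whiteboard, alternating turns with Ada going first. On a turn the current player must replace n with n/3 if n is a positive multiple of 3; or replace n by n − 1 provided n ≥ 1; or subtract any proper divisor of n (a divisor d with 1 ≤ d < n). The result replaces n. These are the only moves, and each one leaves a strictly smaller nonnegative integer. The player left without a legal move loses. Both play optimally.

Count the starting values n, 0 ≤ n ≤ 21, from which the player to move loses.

9

Build the W/L table. Terminal = L. A non-terminal position is W if it has a move to some L; otherwise it is L.
n=0: no move → L
n=1: W (go to 0, an L position)
n=2: L (sole option 1(W) is W)
n=3: W (go to 2, an L position)
n=4: W (go to 2, an L position)
n=5: L (sole option 4(W) is W)
n=6: W (go to 2, an L position)
n=7: L (sole option 6(W) is W)
n=8: W (go to 7, an L position)
n=9: L (options 3(W), 6(W), 8(W) are all W)
n=10: W (go to 5, an L position)
n=11: L (sole option 10(W) is W)
n=12: W (go to 9, an L position)
n=13: L (sole option 12(W) is W)
n=14: W (go to 7, an L position)
n=15: W (go to 5, an L position)
n=16: L (options 8(W), 12(W), 14(W), 15(W) are all W)
n=17: W (go to 16, an L position)
n=18: W (go to 9, an L position)
n=19: L (sole option 18(W) is W)
n=20: W (go to 16, an L position)
n=21: W (go to 7, an L position)
L entries with 0 ≤ n ≤ 21: n = 0, 2, 5, 7, 9, 11, 13, 16, 19; that makes 9.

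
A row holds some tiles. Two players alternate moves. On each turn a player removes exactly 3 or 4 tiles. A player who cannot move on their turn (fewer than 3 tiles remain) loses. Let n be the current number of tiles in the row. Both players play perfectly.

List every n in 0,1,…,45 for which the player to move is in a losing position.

0, 1, 2, 7, 8, 9, 14, 15, 16, 21, 22, 23, 28, 29, 30, 35, 36, 37, 42, 43, 44

Classify positions by backward induction: terminal positions (no move available) are L. From any other position, the mover wins iff some move reaches an L.
n=0: no move → L
n=1: no move → L
n=2: no move → L
n=3: W (go to 0, an L position)
n=4: W (go to 1, an L position)
n=5: W (go to 2, an L position)
n=6: W (go to 2, an L position)
n=7: L (options 4(W), 3(W) are all W)
n=8: L (options 5(W), 4(W) are all W)
n=9: L (options 6(W), 5(W) are all W)
n=10: W (go to 7, an L position)
n=11: W (go to 8, an L position)
n=12: W (go to 9, an L position)
n=13: W (go to 9, an L position)
n=14: L (options 11(W), 10(W) are all W)
n=15: L (options 12(W), 11(W) are all W)
n=16: L (options 13(W), 12(W) are all W)
n=17: W (go to 14, an L position)
n=18: W (go to 15, an L position)
n=19: W (go to 16, an L position)
n=20: W (go to 16, an L position)
n=21: L (options 18(W), 17(W) are all W)
n=22: L (options 19(W), 18(W) are all W)
n=23: L (options 20(W), 19(W) are all W)
n=24: W (go to 21, an L position)
n=25: W (go to 22, an L position)
n=26: W (go to 23, an L position)
n=27: W (go to 23, an L position)
n=28: L (options 25(W), 24(W) are all W)
n=29: L (options 26(W), 25(W) are all W)
n=30: L (options 27(W), 26(W) are all W)
n=31: W (go to 28, an L position)
n=32: W (go to 29, an L position)
n=33: W (go to 30, an L position)
n=34: W (go to 30, an L position)
n=35: L (options 32(W), 31(W) are all W)
n=36: L (options 33(W), 32(W) are all W)
n=37: L (options 34(W), 33(W) are all W)
n=38: W (go to 35, an L position)
n=39: W (go to 36, an L position)
n=40: W (go to 37, an L position)
n=41: W (go to 37, an L position)
n=42: L (options 39(W), 38(W) are all W)
n=43: L (options 40(W), 39(W) are all W)
n=44: L (options 41(W), 40(W) are all W)
n=45: W (go to 42, an L position)
The losing starting values of n are exactly the entries labelled L in this table (21 of them).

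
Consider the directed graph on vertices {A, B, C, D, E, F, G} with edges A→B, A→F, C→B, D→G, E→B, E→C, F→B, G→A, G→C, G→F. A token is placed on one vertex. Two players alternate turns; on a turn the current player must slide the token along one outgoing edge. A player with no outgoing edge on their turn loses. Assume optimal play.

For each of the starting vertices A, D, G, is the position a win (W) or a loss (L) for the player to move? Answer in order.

A: W, D: W, G: L

Positions with no move are L. A position that does have a move is losing for the player to move precisely when every available move leads to a winning position for the opponent. Fill in the labels:
Every edge goes from a vertex to one that appears earlier in the order B, F, A, C, G, E, D, so processing vertices in that order labels each vertex after all of its successors.
B: no outgoing edge → L
F: →B(L), so W
A: →B(L), so W
C: →B(L), so W
G: →C(W), A(W), F(W) — all W, so L
E: →B(L), so W
D: →G(L), so W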